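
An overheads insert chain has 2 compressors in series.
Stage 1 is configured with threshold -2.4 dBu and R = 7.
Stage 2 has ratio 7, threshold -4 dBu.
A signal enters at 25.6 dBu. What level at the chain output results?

-3.2 dBu

Stage 1: 28 dB above -2.4 dBu, reduced 7:1 to 4 dB above → 1.6 dBu.
Stage 2: overshoot 5.6 dB → 5.6/7 = 0.8 dB → -3.2 dBu.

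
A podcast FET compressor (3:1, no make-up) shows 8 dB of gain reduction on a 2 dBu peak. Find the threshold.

-10 dBu

Let T be the threshold. Output overshoot = (input overshoot)/R, so -6 − T = (2 − T)/3.
3·(-6 − T) = 2 − T → 2·T = -18 − 2 = -20.
T = -20/2 = -10 dBu.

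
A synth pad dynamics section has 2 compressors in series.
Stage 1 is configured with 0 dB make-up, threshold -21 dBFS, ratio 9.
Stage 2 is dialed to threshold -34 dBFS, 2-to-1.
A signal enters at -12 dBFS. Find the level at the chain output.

-27 dBFS

Stage 1: overshoot 9 dB → 9/9 = 1 dB → -20 dBFS.
Stage 2: overshoot 14 dB → 14/2 = 7 dB → -27 dBFS.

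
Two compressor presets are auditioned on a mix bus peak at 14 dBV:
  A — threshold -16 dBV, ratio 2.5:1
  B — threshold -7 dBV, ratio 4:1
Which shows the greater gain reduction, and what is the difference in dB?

A, by 2.25 dB

A: GR = 30 − 30/2.5 = 18 dB.
B: GR = 21 − 21/4 = 15.75 dB.
Difference: 2.25 dB in favour of A.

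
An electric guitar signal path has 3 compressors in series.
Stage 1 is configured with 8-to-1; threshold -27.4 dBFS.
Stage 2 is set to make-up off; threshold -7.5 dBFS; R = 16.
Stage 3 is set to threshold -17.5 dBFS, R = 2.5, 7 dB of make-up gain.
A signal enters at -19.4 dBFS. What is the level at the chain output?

Stage 1: 8 dB above -27.4 dBFS, reduced 8:1 to 1 dB above → -26.4 dBFS.
Stage 2: below threshold (-26.4 ≤ -7.5); passes unchanged; output -26.4 dBFS.
Stage 3: -26.4 dBFS ≤ -17.5 dBFS, so stage 3 doesn't engage; make-up brings it to -19.4 dBFS.

-19.4 dBFS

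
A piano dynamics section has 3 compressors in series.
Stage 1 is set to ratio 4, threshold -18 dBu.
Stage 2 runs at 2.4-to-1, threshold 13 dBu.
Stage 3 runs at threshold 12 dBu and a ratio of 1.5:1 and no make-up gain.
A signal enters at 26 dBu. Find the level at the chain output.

-7 dBu

Stage 1: overshoot 44 dB → 44/4 = 11 dB → -7 dBu.
Stage 2: -7 dBu ≤ 13 dBu, so stage 2 doesn't engage; output -7 dBu.
Stage 3: -7 dBu is at or below the 12 dBu threshold — no compression; output -7 dBu.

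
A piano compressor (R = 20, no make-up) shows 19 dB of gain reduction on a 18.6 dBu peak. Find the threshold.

-1.4 dBu

Input is 20 dB above T (since output overshoot × R = input overshoot: (-0.4 − T)·20 = 18.6 − T gives T = -1.4 dBu).
Check: -1.4 + (18.6 − (-1.4))/20 = -1.4 + 1 = -0.4 dBu. ✓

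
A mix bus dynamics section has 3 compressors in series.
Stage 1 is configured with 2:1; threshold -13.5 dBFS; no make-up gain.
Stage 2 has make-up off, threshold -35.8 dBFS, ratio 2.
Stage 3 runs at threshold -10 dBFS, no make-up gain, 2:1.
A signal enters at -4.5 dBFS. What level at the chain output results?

-22.4 dBFS

Stage 1: 9 dB above -13.5 dBFS, reduced 2:1 to 4.5 dB above → -9 dBFS.
Stage 2: overshoot 26.8 dB → 26.8/2 = 13.4 dB → -22.4 dBFS.
Stage 3: below threshold (-22.4 ≤ -10); passes unchanged; output -22.4 dBFS.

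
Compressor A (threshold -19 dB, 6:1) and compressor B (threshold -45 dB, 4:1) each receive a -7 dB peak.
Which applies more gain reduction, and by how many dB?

A: GR = 12 − 12/6 = 10 dB.
B: GR = 38 − 38/4 = 28.5 dB.
Difference: 18.5 dB in favour of B.

B, by 18.5 dB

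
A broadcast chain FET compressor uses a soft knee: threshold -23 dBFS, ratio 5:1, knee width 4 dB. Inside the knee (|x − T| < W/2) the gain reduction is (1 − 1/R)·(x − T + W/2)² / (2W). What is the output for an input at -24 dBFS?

x − T + W/2 = -24 − (-23) + 2 = 1.
GR = (1 − 1/5) × 1² / 8 = 0.8 × 1 / 8 = 0.1 dB.
Output = -24 − 0.1 = -24.1 dBFS.

-24.1 dBFS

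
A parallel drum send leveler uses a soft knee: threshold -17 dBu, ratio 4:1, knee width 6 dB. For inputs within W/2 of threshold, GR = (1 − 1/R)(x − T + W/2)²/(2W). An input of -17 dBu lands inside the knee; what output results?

-17.5625 dBu

x − T + W/2 = -17 − (-17) + 3 = 3.
GR = (1 − 1/4) × 3² / 12 = 0.75 × 9 / 12 = 0.5625 dB.
Output = -17 − 0.5625 = -17.5625 dBu.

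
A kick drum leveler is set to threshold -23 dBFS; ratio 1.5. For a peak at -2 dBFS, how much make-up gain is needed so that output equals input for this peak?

7 dB

The peak compresses to -23 + 21/1.5 = -9 dBFS.
To reach -2 dBFS requires -2 − (-9) = 7 dB of make-up.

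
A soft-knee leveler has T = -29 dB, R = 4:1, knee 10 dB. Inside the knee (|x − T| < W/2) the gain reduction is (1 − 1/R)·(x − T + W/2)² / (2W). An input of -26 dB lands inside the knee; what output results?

x − T + W/2 = -26 − (-29) + 5 = 8.
GR = (1 − 1/4) × 8² / 20 = 0.75 × 64 / 20 = 2.4 dB.
Output = -26 − 2.4 = -28.4 dB.

-28.4 dB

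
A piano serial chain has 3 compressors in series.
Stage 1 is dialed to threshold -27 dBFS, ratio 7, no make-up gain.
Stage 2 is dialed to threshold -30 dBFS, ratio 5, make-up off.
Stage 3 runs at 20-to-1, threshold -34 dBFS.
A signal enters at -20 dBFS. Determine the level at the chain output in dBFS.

Stage 1: -20 dBFS is 7 dB over -27 dBFS; at 7:1 that becomes 1 dB over, giving -26 dBFS.
Stage 2: 4 dB above -30 dBFS, reduced 5:1 to 0.8 dB above → -29.2 dBFS.
Stage 3: -29.2 dBFS is 4.8 dB over -34 dBFS; at 20:1 that becomes 0.24 dB over, giving -33.76 dBFS.

-33.76 dBFS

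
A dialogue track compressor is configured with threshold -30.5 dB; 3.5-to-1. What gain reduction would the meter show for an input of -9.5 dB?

-9.5 dB exceeds the threshold by 21 dB.
At 3.5:1, output sits 21/3.5 = 6 dB above threshold.
So the signal is attenuated by 21 − 6 = 15 dB.

15 dB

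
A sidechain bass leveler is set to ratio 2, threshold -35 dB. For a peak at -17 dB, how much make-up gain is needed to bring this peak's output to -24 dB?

2 dB

Without make-up, output = threshold + overshoot/2 = -35 + 9 = -26 dB.
Gap to target: 2 dB.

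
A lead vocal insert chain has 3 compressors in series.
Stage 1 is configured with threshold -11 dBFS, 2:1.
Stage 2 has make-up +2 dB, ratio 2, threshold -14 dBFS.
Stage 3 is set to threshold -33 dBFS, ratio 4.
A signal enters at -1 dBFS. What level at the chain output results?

-26.75 dBFS

Stage 1: 10 dB above -11 dBFS, reduced 2:1 to 5 dB above → -6 dBFS.
Stage 2: 8 dB above -14 dBFS, reduced 2:1 to 4 dB above → -10 dBFS; +2 dB make-up → -8 dBFS.
Stage 3: 25 dB above -33 dBFS, reduced 4:1 to 6.25 dB above → -26.75 dBFS.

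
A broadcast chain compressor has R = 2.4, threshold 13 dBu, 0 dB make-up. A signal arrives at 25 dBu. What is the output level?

18 dBu

25 dBu sits 12 dB over threshold.
The 12 dB excess becomes 5 dB after 2.4:1 reduction.
So the level is 13 + 5 = 18 dBu.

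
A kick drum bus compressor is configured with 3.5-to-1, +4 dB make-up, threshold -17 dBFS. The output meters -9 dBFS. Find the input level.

Remove make-up: -9 − 4 = -13 dBFS.
Post-compression overshoot = -13 − (-17) = 4 dB.
Input overshoot = R × output overshoot = 14 dB → input = -17 + 14 = -3 dBFS.

-3 dBFS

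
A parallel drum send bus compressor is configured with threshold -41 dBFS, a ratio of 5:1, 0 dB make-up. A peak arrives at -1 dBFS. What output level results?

-33 dBFS

-1 dBFS sits 40 dB over threshold.
At 5:1 the overshoot is divided by 5, leaving 8 dB above threshold.
That puts the output at -33 dBFS.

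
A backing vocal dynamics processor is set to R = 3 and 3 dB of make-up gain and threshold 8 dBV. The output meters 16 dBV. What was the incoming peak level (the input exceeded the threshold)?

Remove make-up: 16 − 3 = 13 dBV.
That's 5 dB above the 8 dBV threshold.
Undo the ratio: input overshoot = 5 × 3 = 15 dB, giving input = 23 dBV.

23 dBV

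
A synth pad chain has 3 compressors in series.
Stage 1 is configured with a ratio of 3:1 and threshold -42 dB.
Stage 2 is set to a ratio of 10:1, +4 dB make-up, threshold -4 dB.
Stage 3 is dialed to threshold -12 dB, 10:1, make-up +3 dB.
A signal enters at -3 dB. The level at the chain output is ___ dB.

-22 dB

Stage 1: -3 dB is 39 dB over -42 dB; at 3:1 that becomes 13 dB over, giving -29 dB.
Stage 2: below threshold (-29 ≤ -4); passes unchanged; make-up brings it to -25 dB.
Stage 3: -25 dB is at or below the -12 dB threshold — no compression; make-up brings it to -22 dB.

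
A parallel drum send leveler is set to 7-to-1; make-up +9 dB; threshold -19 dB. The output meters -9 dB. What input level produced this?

-12 dB

Stripping the +9 dB make-up gives -18 dB at the gain stage.
That's 1 dB above the -19 dB threshold.
Before 7:1 compression the overshoot was 1 × 7 = 7 dB, so input = -19 + 7 = -12 dB.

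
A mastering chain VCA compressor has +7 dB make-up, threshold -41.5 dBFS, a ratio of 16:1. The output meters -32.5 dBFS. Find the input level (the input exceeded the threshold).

Before make-up, the level was -32.5 − 7 = -39.5 dBFS.
Post-compression overshoot = -39.5 − (-41.5) = 2 dB.
Undo the ratio: input overshoot = 2 × 16 = 32 dB, giving input = -9.5 dBFS.

-9.5 dBFS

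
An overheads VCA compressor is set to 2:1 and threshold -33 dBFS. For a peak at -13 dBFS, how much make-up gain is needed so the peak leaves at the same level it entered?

10 dB

Overshoot 20 dB → 20/2 = 10 dB after compression, so the compressed level is -33 + 10 = -23 dBFS.
Make-up = target − compressed = -13 − (-23) = 10 dB.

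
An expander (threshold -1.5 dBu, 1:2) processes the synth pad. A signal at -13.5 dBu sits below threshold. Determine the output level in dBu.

Undershoot = (-1.5) − (-13.5) = 12 dB.
At 1:2, that expands to 24 dB under threshold.
Output = -1.5 − 24 = -25.5 dBu.

-25.5 dBu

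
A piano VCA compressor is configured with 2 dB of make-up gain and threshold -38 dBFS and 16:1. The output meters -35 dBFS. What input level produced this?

Remove make-up: -35 − 2 = -37 dBFS.
That's 1 dB above the -38 dBFS threshold.
Before 16:1 compression the overshoot was 1 × 16 = 16 dB, so input = -38 + 16 = -22 dBFS.

-22 dBFS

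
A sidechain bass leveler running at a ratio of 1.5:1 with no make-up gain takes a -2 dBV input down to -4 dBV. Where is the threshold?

-8 dBV

Input is 6 dB above T (since output overshoot × R = input overshoot: (-4 − T)·1.5 = -2 − T gives T = -8 dBV).
Check: -8 + (-2 − (-8))/1.5 = -8 + 4 = -4 dBV. ✓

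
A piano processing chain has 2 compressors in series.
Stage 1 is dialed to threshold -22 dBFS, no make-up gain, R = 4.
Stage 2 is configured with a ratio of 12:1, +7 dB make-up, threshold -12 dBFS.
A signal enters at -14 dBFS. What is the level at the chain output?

-13 dBFS

Stage 1: overshoot 8 dB → 8/4 = 2 dB → -20 dBFS.
Stage 2: -20 dBFS ≤ -12 dBFS, so stage 2 doesn't engage; make-up brings it to -13 dBFS.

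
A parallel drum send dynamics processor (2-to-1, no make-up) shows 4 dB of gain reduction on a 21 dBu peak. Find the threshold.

Input is 8 dB above T (since output overshoot × R = input overshoot: (17 − T)·2 = 21 − T gives T = 13 dBu).
Check: 13 + (21 − 13)/2 = 13 + 4 = 17 dBu. ✓

13 dBu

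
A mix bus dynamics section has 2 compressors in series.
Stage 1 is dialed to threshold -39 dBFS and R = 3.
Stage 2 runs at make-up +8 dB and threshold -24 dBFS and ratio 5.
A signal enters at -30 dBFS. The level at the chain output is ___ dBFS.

-28 dBFS

Stage 1: -30 dBFS is 9 dB over -39 dBFS; at 3:1 that becomes 3 dB over, giving -36 dBFS.
Stage 2: -36 dBFS ≤ -24 dBFS, so stage 2 doesn't engage; make-up brings it to -28 dBFS.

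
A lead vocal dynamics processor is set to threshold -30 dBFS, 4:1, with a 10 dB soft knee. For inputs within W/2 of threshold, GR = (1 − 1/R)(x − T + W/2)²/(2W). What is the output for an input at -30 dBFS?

x − T + W/2 = -30 − (-30) + 5 = 5.
GR = (1 − 1/4) × 5² / 20 = 0.75 × 25 / 20 = 0.9375 dB.
Output = -30 − 0.9375 = -30.9375 dBFS.

-30.9375 dBFS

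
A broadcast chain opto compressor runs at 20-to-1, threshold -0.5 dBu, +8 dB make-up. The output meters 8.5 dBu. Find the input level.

19.5 dBu

Stripping the +8 dB make-up gives 0.5 dBu at the gain stage.
That's 1 dB above the -0.5 dBu threshold.
Input overshoot = R × output overshoot = 20 dB → input = -0.5 + 20 = 19.5 dBu.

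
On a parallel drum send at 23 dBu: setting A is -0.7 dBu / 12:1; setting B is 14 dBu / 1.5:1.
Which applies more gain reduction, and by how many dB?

A, by 18.725 dB

A: overshoot 23.7 dB → output overshoot 1.975 dB → GR 21.725 dB.
B: overshoot 9 dB → output overshoot 6 dB → GR 3 dB.
A reduces 18.725 dB more.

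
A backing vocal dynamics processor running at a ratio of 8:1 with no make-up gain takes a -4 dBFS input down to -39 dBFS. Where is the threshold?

Let T be the threshold. Output overshoot = (input overshoot)/R, so -39 − T = (-4 − T)/8.
8·(-39 − T) = -4 − T → 7·T = -312 − (-4) = -308.
T = -308/7 = -44 dBFS.

-44 dBFS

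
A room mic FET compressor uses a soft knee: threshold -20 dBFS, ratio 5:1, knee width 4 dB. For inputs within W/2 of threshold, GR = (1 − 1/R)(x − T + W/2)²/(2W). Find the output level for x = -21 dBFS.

x − T + W/2 = -21 − (-20) + 2 = 1.
GR = (1 − 1/5) × 1² / 8 = 0.8 × 1 / 8 = 0.1 dB.
Output = -21 − 0.1 = -21.1 dBFS.

-21.1 dBFS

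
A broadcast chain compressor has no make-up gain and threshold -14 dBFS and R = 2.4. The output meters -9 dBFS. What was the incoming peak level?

-2 dBFS

That's 5 dB above the -14 dBFS threshold.
Before 2.4:1 compression the overshoot was 5 × 2.4 = 12 dB, so input = -14 + 12 = -2 dBFS.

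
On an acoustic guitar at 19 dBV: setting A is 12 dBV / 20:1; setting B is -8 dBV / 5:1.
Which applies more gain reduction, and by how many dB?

A: 7 dB over, compressed to 0.35 dB over, so 6.65 dB of GR.
B: 27 dB over, compressed to 5.4 dB over, so 21.6 dB of GR.
Difference: 14.95 dB in favour of B.

B, by 14.95 dB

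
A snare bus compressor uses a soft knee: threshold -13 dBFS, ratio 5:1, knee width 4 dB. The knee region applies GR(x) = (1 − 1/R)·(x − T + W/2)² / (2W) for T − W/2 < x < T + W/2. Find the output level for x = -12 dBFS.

x − T + W/2 = -12 − (-13) + 2 = 3.
GR = (1 − 1/5) × 3² / 8 = 0.8 × 9 / 8 = 0.9 dB.
Output = -12 − 0.9 = -12.9 dBFS.

-12.9 dBFS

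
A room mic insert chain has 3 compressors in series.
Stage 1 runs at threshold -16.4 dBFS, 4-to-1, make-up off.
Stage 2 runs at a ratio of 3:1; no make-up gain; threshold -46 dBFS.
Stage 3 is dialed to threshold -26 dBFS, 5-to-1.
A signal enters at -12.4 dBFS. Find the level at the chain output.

-35.8 dBFS

Stage 1: 4 dB above -16.4 dBFS, reduced 4:1 to 1 dB above → -15.4 dBFS.
Stage 2: overshoot 30.6 dB → 30.6/3 = 10.2 dB → -35.8 dBFS.
Stage 3: below threshold (-35.8 ≤ -26); passes unchanged; output -35.8 dBFS.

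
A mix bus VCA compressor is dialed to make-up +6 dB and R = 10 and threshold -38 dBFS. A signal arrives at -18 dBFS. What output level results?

-30 dBFS

-18 dBFS sits 20 dB over threshold.
The 20 dB excess becomes 2 dB after 10:1 reduction.
That puts the output at -36 dBFS; make-up adds 6 dB, giving -30 dBFS.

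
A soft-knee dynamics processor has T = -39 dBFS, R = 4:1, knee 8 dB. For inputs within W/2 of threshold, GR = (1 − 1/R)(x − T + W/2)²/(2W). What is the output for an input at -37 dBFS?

-38.6875 dBFS

x − T + W/2 = -37 − (-39) + 4 = 6.
GR = (1 − 1/4) × 6² / 16 = 0.75 × 36 / 16 = 1.6875 dB.
Output = -37 − 1.6875 = -38.6875 dBFS.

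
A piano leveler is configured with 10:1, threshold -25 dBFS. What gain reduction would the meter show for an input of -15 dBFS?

9 dB

Overshoot = -15 − (-25) = 10 dB.
After 10:1 compression the overshoot becomes 10/10 = 1 dB.
GR = overshoot in − overshoot out = 10 − 1 = 9 dB.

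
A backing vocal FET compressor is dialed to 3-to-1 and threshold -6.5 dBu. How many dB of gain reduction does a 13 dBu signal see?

13 dB

Overshoot = 13 − (-6.5) = 19.5 dB.
After 3:1 compression the overshoot becomes 19.5/3 = 6.5 dB.
Gain reduction = 19.5 − 6.5 = 13 dB.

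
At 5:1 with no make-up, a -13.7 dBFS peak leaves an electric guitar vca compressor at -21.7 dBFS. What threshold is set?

Let T be the threshold. Output overshoot = (input overshoot)/R, so -21.7 − T = (-13.7 − T)/5.
5·(-21.7 − T) = -13.7 − T → 4·T = -108.5 − (-13.7) = -94.8.
T = -94.8/4 = -23.7 dBFS.

-23.7 dBFS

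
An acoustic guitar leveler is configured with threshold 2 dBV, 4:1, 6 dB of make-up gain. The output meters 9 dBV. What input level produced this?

Before make-up, the level was 9 − 6 = 3 dBV.
The compressed level sits 3 − 2 = 1 dB over threshold.
Input overshoot = R × output overshoot = 4 dB → input = 2 + 4 = 6 dBV.

6 dBV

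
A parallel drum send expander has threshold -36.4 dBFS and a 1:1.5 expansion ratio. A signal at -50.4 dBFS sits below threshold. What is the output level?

-57.4 dBFS

Below threshold, a 1:1.5 expander applies gain = (1.5−1)×(T − x) of attenuation.
(1.5−1) × 14 = 7 dB, so output = -50.4 − 7 = -57.4 dBFS.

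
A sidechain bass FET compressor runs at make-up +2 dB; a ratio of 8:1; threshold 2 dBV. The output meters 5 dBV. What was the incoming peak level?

10 dBV

Stripping the +2 dB make-up gives 3 dBV at the gain stage.
Post-compression overshoot = 3 − 2 = 1 dB.
Undo the ratio: input overshoot = 1 × 8 = 8 dB, giving input = 10 dBV.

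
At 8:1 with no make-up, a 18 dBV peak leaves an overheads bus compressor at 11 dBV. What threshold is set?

10 dBV

Let T be the threshold. Output overshoot = (input overshoot)/R, so 11 − T = (18 − T)/8.
8·(11 − T) = 18 − T → 7·T = 88 − 18 = 70.
T = 70/7 = 10 dBV.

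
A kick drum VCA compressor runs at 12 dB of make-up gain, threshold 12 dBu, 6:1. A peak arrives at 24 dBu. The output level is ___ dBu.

26 dBu

Overshoot: 24 − 12 = 12 dB.
6:1 compression reduces that to 12/6 = 2 dB over.
So the level is 12 + 2 = 14 dBu; make-up adds 12 dB, giving 26 dBu.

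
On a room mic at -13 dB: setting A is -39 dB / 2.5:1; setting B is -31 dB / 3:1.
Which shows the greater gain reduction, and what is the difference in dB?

A: GR = 26 − 26/2.5 = 15.6 dB.
B: GR = 18 − 18/3 = 12 dB.
A applies 3.6 dB more gain reduction.

A, by 3.6 dB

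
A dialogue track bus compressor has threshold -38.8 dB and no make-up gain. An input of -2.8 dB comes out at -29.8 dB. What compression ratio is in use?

Input overshoot = -2.8 − (-38.8) = 36 dB; output overshoot = -29.8 − (-38.8) = 9 dB.
Ratio = 36 / 9 = 4.

4:1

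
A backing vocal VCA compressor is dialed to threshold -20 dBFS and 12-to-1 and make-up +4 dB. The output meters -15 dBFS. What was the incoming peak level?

-8 dBFS

Remove make-up: -15 − 4 = -19 dBFS.
Post-compression overshoot = -19 − (-20) = 1 dB.
Input overshoot = R × output overshoot = 12 dB → input = -20 + 12 = -8 dBFS.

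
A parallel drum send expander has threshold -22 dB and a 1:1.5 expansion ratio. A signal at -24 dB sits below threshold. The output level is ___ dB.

-25 dB

Undershoot = (-22) − (-24) = 2 dB.
At 1:1.5, that expands to 3 dB under threshold.
Output = -22 − 3 = -25 dB.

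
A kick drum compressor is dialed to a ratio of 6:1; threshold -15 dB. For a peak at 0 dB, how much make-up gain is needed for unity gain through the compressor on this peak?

12.5 dB

Overshoot 15 dB → 15/6 = 2.5 dB after compression, so the compressed level is -15 + 2.5 = -12.5 dB.
Make-up = target − compressed = 0 − (-12.5) = 12.5 dB.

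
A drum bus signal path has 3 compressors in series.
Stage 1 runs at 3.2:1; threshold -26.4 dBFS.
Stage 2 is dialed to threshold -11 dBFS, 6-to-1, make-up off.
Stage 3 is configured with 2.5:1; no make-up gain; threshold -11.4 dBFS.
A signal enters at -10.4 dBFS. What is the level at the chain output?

-21.4 dBFS

Stage 1: 16 dB above -26.4 dBFS, reduced 3.2:1 to 5 dB above → -21.4 dBFS.
Stage 2: -21.4 dBFS ≤ -11 dBFS, so stage 2 doesn't engage; output -21.4 dBFS.
Stage 3: below threshold (-21.4 ≤ -11.4); passes unchanged; output -21.4 dBFS.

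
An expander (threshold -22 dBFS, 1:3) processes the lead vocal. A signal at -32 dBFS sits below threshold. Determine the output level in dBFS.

Undershoot = (-22) − (-32) = 10 dB.
At 1:3, that expands to 30 dB under threshold.
Output = -22 − 30 = -52 dBFS.

-52 dBFS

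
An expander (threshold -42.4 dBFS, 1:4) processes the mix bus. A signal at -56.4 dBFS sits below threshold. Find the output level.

The input is 14 dB below the -42.4 dBFS threshold.
A 1:4 expander multiplies undershoot by 4: 14 × 4 = 56 dB below threshold.
Output = -42.4 − 56 = -98.4 dBFS.

-98.4 dBFS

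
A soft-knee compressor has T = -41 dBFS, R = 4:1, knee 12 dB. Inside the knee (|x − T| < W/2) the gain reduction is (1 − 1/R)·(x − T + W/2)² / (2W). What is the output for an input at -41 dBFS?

x − T + W/2 = -41 − (-41) + 6 = 6.
GR = (1 − 1/4) × 6² / 24 = 0.75 × 36 / 24 = 1.125 dB.
Output = -41 − 1.125 = -42.125 dBFS.

-42.125 dBFS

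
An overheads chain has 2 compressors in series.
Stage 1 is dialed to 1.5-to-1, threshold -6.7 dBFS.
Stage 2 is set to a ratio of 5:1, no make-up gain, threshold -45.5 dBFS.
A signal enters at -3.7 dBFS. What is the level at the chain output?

Stage 1: overshoot 3 dB → 3/1.5 = 2 dB → -4.7 dBFS.
Stage 2: 40.8 dB above -45.5 dBFS, reduced 5:1 to 8.16 dB above → -37.34 dBFS.

-37.34 dBFS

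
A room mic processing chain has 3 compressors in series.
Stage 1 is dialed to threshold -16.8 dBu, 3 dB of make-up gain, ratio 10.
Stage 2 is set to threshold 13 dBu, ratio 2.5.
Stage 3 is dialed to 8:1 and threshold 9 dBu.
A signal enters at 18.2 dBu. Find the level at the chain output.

-10.3 dBu

Stage 1: 35 dB above -16.8 dBu, reduced 10:1 to 3.5 dB above → -13.3 dBu; +3 dB make-up → -10.3 dBu.
Stage 2: below threshold (-10.3 ≤ 13); passes unchanged; output -10.3 dBu.
Stage 3: below threshold (-10.3 ≤ 9); passes unchanged; output -10.3 dBu.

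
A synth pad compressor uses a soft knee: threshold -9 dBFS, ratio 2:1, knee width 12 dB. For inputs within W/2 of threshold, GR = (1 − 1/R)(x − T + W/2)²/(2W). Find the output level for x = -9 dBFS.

-9.75 dBFS

x − T + W/2 = -9 − (-9) + 6 = 6.
GR = (1 − 1/2) × 6² / 24 = 0.5 × 36 / 24 = 0.75 dB.
Output = -9 − 0.75 = -9.75 dBFS.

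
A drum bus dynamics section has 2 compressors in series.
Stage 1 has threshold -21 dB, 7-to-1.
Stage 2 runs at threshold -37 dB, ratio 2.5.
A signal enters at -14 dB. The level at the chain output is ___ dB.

-30.2 dB

Stage 1: -14 dB is 7 dB over -21 dB; at 7:1 that becomes 1 dB over, giving -20 dB.
Stage 2: -20 dB is 17 dB over -37 dB; at 2.5:1 that becomes 6.8 dB over, giving -30.2 dB.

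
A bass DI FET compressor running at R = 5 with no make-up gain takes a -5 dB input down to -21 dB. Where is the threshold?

-25 dB

Let T be the threshold. Output overshoot = (input overshoot)/R, so -21 − T = (-5 − T)/5.
5·(-21 − T) = -5 − T → 4·T = -105 − (-5) = -100.
T = -100/4 = -25 dB.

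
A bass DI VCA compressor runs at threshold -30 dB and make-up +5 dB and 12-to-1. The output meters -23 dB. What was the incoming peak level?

-6 dB

Before make-up, the level was -23 − 5 = -28 dB.
The compressed level sits -28 − (-30) = 2 dB over threshold.
Before 12:1 compression the overshoot was 2 × 12 = 24 dB, so input = -30 + 24 = -6 dB.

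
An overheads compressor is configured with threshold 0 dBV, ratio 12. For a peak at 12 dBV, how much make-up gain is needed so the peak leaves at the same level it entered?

11 dB

The peak compresses to 0 + 12/12 = 1 dBV.
To reach 12 dBV requires 12 − 1 = 11 dB of make-up.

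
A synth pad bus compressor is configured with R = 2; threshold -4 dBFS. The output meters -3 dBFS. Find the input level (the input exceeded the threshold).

That's 1 dB above the -4 dBFS threshold.
Undo the ratio: input overshoot = 1 × 2 = 2 dB, giving input = -2 dBFS.

-2 dBFS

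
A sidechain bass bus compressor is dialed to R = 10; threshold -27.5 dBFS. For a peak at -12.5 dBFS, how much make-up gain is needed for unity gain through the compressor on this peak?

13.5 dB

Overshoot 15 dB → 15/10 = 1.5 dB after compression, so the compressed level is -27.5 + 1.5 = -26 dBFS.
Make-up = target − compressed = -12.5 − (-26) = 13.5 dB.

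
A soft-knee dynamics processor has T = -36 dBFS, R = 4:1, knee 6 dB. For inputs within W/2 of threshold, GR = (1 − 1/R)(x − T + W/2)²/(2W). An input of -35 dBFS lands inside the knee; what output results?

-36 dBFS

x − T + W/2 = -35 − (-36) + 3 = 4.
GR = (1 − 1/4) × 4² / 12 = 0.75 × 16 / 12 = 1 dB.
Output = -35 − 1 = -36 dBFS.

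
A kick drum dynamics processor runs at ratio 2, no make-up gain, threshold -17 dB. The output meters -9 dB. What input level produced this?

The compressed level sits -9 − (-17) = 8 dB over threshold.
Undo the ratio: input overshoot = 8 × 2 = 16 dB, giving input = -1 dB.

-1 dB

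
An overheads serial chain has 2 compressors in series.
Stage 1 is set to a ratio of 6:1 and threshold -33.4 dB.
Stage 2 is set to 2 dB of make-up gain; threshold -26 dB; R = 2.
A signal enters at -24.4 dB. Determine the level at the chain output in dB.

Stage 1: -24.4 dB is 9 dB over -33.4 dB; at 6:1 that becomes 1.5 dB over, giving -31.9 dB.
Stage 2: -31.9 dB is at or below the -26 dB threshold — no compression; make-up brings it to -29.9 dB.

-29.9 dB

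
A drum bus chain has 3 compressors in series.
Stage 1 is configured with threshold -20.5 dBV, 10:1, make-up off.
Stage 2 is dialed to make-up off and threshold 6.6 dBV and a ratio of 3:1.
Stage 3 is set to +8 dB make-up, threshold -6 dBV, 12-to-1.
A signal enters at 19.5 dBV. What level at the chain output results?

Stage 1: 19.5 dBV is 40 dB over -20.5 dBV; at 10:1 that becomes 4 dB over, giving -16.5 dBV.
Stage 2: below threshold (-16.5 ≤ 6.6); passes unchanged; output -16.5 dBV.
Stage 3: below threshold (-16.5 ≤ -6); passes unchanged; make-up brings it to -8.5 dBV.

-8.5 dBV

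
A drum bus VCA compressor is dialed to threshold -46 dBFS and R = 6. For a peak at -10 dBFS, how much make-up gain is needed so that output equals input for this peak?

30 dB

Overshoot 36 dB → 36/6 = 6 dB after compression, so the compressed level is -46 + 6 = -40 dBFS.
Make-up = target − compressed = -10 − (-40) = 30 dB.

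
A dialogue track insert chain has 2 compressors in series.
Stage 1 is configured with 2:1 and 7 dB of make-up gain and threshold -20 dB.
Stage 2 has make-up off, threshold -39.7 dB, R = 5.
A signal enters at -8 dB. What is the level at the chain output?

-33.16 dB

Stage 1: -8 dB is 12 dB over -20 dB; at 2:1 that becomes 6 dB over, giving -14 dB; +7 dB make-up → -7 dB.
Stage 2: 32.7 dB above -39.7 dB, reduced 5:1 to 6.54 dB above → -33.16 dB.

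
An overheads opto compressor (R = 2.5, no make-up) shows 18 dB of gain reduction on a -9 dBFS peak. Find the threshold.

Input is 30 dB above T (since output overshoot × R = input overshoot: (-27 − T)·2.5 = -9 − T gives T = -39 dBFS).
Check: -39 + (-9 − (-39))/2.5 = -39 + 12 = -27 dBFS. ✓

-39 dBFS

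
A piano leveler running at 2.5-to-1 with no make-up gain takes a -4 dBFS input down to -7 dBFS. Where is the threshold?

Let T be the threshold. Output overshoot = (input overshoot)/R, so -7 − T = (-4 − T)/2.5.
2.5·(-7 − T) = -4 − T → 1.5·T = -17.5 − (-4) = -13.5.
T = -13.5/1.5 = -9 dBFS.

-9 dBFS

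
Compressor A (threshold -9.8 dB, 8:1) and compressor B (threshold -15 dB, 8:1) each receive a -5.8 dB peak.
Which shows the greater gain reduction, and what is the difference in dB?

B, by 4.55 dB

A: 4 dB over, compressed to 0.5 dB over, so 3.5 dB of GR.
B: 9.2 dB over, compressed to 1.15 dB over, so 8.05 dB of GR.
B applies 4.55 dB more gain reduction.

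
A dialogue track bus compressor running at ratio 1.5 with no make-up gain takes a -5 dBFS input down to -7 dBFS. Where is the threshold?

Let T be the threshold. Output overshoot = (input overshoot)/R, so -7 − T = (-5 − T)/1.5.
1.5·(-7 − T) = -5 − T → 0.5·T = -10.5 − (-5) = -5.5.
T = -5.5/0.5 = -11 dBFS.

-11 dBFS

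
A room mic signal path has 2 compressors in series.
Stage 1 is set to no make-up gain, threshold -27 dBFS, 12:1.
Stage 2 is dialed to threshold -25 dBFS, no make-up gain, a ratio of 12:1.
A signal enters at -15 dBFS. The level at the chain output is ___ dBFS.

-26 dBFS

Stage 1: overshoot 12 dB → 12/12 = 1 dB → -26 dBFS.
Stage 2: -26 dBFS is at or below the -25 dBFS threshold — no compression; output -26 dBFS.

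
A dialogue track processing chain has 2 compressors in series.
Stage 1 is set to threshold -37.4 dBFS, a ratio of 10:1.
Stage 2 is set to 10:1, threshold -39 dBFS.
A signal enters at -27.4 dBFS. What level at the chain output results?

Stage 1: -27.4 dBFS is 10 dB over -37.4 dBFS; at 10:1 that becomes 1 dB over, giving -36.4 dBFS.
Stage 2: overshoot 2.6 dB → 2.6/10 = 0.26 dB → -38.74 dBFS.

-38.74 dBFS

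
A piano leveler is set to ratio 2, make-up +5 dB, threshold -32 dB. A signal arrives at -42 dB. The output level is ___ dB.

-37 dB

-42 dB is 10 dB below the -32 dB threshold, so no gain reduction is applied.
Make-up gain adds 5 dB: -42 + 5 = -37 dB.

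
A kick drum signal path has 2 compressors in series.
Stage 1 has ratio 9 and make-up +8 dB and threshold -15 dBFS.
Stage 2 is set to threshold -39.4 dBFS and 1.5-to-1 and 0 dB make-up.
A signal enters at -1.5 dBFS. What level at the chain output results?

Stage 1: -1.5 dBFS is 13.5 dB over -15 dBFS; at 9:1 that becomes 1.5 dB over, giving -13.5 dBFS; +8 dB make-up → -5.5 dBFS.
Stage 2: -5.5 dBFS is 33.9 dB over -39.4 dBFS; at 1.5:1 that becomes 22.6 dB over, giving -16.8 dBFS.

-16.8 dBFS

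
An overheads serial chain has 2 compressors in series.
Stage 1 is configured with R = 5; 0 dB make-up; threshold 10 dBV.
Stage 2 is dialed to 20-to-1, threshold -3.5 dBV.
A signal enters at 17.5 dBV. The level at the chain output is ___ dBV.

Stage 1: 7.5 dB above 10 dBV, reduced 5:1 to 1.5 dB above → 11.5 dBV.
Stage 2: 15 dB above -3.5 dBV, reduced 20:1 to 0.75 dB above → -2.75 dBV.

-2.75 dBV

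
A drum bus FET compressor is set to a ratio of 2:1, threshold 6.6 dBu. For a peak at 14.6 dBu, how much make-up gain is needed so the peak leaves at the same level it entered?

4 dB

Without make-up, output = threshold + overshoot/2 = 6.6 + 4 = 10.6 dBu.
Gap to target: 4 dB.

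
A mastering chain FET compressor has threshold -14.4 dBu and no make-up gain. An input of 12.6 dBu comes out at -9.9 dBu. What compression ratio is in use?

Input overshoot = 12.6 − (-14.4) = 27 dB; output overshoot = -9.9 − (-14.4) = 4.5 dB.
Ratio = 27 / 4.5 = 6.

6:1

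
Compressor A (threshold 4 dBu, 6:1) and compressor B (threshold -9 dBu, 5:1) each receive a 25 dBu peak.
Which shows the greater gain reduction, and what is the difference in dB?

A: 21 dB over, compressed to 3.5 dB over, so 17.5 dB of GR.
B: 34 dB over, compressed to 6.8 dB over, so 27.2 dB of GR.
B reduces 9.7 dB more.

B, by 9.7 dB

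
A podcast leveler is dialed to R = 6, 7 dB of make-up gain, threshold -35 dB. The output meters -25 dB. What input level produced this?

Stripping the +7 dB make-up gives -32 dB at the gain stage.
That's 3 dB above the -35 dB threshold.
Undo the ratio: input overshoot = 3 × 6 = 18 dB, giving input = -17 dB.

-17 dB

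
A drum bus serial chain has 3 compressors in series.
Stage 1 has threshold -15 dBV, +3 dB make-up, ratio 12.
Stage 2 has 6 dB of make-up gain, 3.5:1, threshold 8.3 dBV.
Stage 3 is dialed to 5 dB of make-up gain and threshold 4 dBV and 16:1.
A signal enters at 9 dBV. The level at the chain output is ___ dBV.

Stage 1: overshoot 24 dB → 24/12 = 2 dB → -13 dBV; +3 dB make-up → -10 dBV.
Stage 2: -10 dBV ≤ 8.3 dBV, so stage 2 doesn't engage; make-up brings it to -4 dBV.
Stage 3: below threshold (-4 ≤ 4); passes unchanged; make-up brings it to 1 dBV.

1 dBV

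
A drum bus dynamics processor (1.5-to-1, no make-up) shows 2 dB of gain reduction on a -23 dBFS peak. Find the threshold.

-29 dBFS

Gain reduction = -23 − (-25) = 2 dB; output overshoot = GR / (R − 1) = 2 / 0.5 = 4 dB.
Threshold = output − output overshoot = -25 − 4 = -29 dBFS.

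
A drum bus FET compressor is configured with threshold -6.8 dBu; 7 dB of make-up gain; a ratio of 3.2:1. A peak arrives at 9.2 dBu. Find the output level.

5.2 dBu

Overshoot: 9.2 − (-6.8) = 16 dB.
3.2:1 compression reduces that to 16/3.2 = 5 dB over.
So the level is -6.8 + 5 = -1.8 dBu; make-up adds 7 dB, giving 5.2 dBu.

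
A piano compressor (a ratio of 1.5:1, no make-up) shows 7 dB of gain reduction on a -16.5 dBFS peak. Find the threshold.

Let T be the threshold. Output overshoot = (input overshoot)/R, so -23.5 − T = (-16.5 − T)/1.5.
1.5·(-23.5 − T) = -16.5 − T → 0.5·T = -35.25 − (-16.5) = -18.75.
T = -18.75/0.5 = -37.5 dBFS.

-37.5 dBFS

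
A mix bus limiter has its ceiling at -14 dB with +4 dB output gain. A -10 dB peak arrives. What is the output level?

-10 dB

A brickwall limiter is an ∞:1 compressor: any input above the ceiling is clamped to -14 dB.
Output gain then adds 4 dB: -14 + 4 = -10 dB.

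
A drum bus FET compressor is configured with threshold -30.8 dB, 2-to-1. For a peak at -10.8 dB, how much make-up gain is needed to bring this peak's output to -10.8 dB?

10 dB

The peak compresses to -30.8 + 20/2 = -20.8 dB.
To reach -10.8 dB requires -10.8 − (-20.8) = 10 dB of make-up.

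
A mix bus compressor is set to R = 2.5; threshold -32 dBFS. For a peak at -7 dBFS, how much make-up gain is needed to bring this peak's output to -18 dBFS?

4 dB

Without make-up, output = threshold + overshoot/2.5 = -32 + 10 = -22 dBFS.
Gap to target: 4 dB.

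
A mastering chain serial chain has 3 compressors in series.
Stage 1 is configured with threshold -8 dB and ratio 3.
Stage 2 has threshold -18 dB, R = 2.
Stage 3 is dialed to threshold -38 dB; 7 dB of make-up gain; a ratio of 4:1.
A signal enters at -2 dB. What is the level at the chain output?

Stage 1: -2 dB is 6 dB over -8 dB; at 3:1 that becomes 2 dB over, giving -6 dB.
Stage 2: overshoot 12 dB → 12/2 = 6 dB → -12 dB.
Stage 3: overshoot 26 dB → 26/4 = 6.5 dB → -31.5 dB; +7 dB make-up → -24.5 dB.

-24.5 dB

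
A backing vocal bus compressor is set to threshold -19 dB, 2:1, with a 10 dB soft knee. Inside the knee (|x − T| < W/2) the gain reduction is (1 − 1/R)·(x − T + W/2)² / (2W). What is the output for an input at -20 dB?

-20.4 dB

x − T + W/2 = -20 − (-19) + 5 = 4.
GR = (1 − 1/2) × 4² / 20 = 0.5 × 16 / 20 = 0.4 dB.
Output = -20 − 0.4 = -20.4 dB.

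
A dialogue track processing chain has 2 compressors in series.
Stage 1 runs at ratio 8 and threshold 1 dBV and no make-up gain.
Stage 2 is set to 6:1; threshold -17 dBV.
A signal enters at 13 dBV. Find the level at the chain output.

-13.75 dBV

Stage 1: overshoot 12 dB → 12/8 = 1.5 dB → 2.5 dBV.
Stage 2: 2.5 dBV is 19.5 dB over -17 dBV; at 6:1 that becomes 3.25 dB over, giving -13.75 dBV.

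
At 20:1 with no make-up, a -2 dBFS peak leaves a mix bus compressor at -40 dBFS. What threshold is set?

-42 dBFS

Let T be the threshold. Output overshoot = (input overshoot)/R, so -40 − T = (-2 − T)/20.
20·(-40 − T) = -2 − T → 19·T = -800 − (-2) = -798.
T = -798/19 = -42 dBFS.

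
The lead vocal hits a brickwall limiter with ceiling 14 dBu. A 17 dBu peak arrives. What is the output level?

A brickwall limiter is an ∞:1 compressor: any input above the ceiling is clamped to 14 dBu.

14 dBu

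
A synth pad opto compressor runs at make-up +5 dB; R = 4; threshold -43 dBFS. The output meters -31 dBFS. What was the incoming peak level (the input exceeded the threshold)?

Stripping the +5 dB make-up gives -36 dBFS at the gain stage.
That's 7 dB above the -43 dBFS threshold.
Input overshoot = R × output overshoot = 28 dB → input = -43 + 28 = -15 dBFS.

-15 dBFS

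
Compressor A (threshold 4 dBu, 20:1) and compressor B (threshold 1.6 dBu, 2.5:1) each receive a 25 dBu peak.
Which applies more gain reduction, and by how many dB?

A: overshoot 21 dB → output overshoot 1.05 dB → GR 19.95 dB.
B: overshoot 23.4 dB → output overshoot 9.36 dB → GR 14.04 dB.
Difference: 5.91 dB in favour of A.

A, by 5.91 dB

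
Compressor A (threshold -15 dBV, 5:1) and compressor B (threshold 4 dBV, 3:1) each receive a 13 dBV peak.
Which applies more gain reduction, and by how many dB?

A: GR = 28 − 28/5 = 22.4 dB.
B: GR = 9 − 9/3 = 6 dB.
A reduces 16.4 dB more.

A, by 16.4 dB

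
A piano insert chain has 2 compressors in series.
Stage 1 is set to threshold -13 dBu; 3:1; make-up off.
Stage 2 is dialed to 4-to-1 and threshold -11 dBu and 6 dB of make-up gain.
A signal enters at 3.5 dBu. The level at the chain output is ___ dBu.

Stage 1: overshoot 16.5 dB → 16.5/3 = 5.5 dB → -7.5 dBu.
Stage 2: overshoot 3.5 dB → 3.5/4 = 0.875 dB → -10.125 dBu; +6 dB make-up → -4.125 dBu.

-4.125 dBu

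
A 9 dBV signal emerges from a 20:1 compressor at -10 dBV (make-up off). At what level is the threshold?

Gain reduction = 9 − (-10) = 19 dB; output overshoot = GR / (R − 1) = 19 / 19 = 1 dB.
Threshold = output − output overshoot = -10 − 1 = -11 dBV.

-11 dBV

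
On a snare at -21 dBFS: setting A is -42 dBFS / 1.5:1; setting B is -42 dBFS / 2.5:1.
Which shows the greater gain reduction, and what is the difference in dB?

B, by 5.6 dB

A: GR = 21 − 21/1.5 = 7 dB.
B: GR = 21 − 21/2.5 = 12.6 dB.
B reduces 5.6 dB more.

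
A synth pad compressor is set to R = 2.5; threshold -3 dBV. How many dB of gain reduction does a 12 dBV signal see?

9 dB

12 dBV exceeds the threshold by 15 dB.
At 2.5:1, output sits 15/2.5 = 6 dB above threshold.
So the signal is attenuated by 15 − 6 = 9 dB.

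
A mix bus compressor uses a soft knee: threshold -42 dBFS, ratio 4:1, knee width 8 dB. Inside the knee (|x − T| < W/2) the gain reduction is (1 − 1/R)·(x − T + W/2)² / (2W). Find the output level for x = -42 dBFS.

-42.75 dBFS

x − T + W/2 = -42 − (-42) + 4 = 4.
GR = (1 − 1/4) × 4² / 16 = 0.75 × 16 / 16 = 0.75 dB.
Output = -42 − 0.75 = -42.75 dBFS.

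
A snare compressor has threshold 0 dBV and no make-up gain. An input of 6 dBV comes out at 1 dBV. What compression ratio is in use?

Input overshoot = 6 − 0 = 6 dB; output overshoot = 1 − 0 = 1 dB.
Ratio = 6 / 1 = 6.

6:1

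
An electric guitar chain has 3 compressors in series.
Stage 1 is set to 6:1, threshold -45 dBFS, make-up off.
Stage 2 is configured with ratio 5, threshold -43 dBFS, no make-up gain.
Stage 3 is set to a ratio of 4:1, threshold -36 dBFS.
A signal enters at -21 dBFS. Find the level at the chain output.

-42.6 dBFS

Stage 1: 24 dB above -45 dBFS, reduced 6:1 to 4 dB above → -41 dBFS.
Stage 2: -41 dBFS is 2 dB over -43 dBFS; at 5:1 that becomes 0.4 dB over, giving -42.6 dBFS.
Stage 3: -42.6 dBFS is at or below the -36 dBFS threshold — no compression; output -42.6 dBFS.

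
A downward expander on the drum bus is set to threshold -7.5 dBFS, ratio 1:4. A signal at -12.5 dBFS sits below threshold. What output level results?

-27.5 dBFS

Below threshold, a 1:4 expander applies gain = (4−1)×(T − x) of attenuation.
(4−1) × 5 = 15 dB, so output = -12.5 − 15 = -27.5 dBFS.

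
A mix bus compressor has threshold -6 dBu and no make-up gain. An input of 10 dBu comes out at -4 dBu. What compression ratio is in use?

8:1

Input overshoot = 10 − (-6) = 16 dB; output overshoot = -4 − (-6) = 2 dB.
Ratio = 16 / 2 = 8.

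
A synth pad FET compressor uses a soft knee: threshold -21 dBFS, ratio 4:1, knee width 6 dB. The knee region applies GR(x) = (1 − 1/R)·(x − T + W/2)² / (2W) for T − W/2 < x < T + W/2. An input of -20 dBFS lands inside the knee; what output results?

x − T + W/2 = -20 − (-21) + 3 = 4.
GR = (1 − 1/4) × 4² / 12 = 0.75 × 16 / 12 = 1 dB.
Output = -20 − 1 = -21 dBFS.

-21 dBFS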